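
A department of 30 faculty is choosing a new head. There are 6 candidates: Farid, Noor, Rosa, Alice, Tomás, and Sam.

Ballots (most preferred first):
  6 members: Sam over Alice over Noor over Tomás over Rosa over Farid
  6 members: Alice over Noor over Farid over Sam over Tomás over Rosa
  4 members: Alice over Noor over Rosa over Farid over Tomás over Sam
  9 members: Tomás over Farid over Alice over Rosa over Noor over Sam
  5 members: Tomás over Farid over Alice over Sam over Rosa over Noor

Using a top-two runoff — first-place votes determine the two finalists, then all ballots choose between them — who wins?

Round 1 first-place votes: Farid 0, Noor 0, Rosa 0, Alice 10, Tomás 14, Sam 6. Tomás and Alice advance.
Runoff: Tomás is ranked above Alice on 14 ballots, Alice above Tomás on 16.

Alice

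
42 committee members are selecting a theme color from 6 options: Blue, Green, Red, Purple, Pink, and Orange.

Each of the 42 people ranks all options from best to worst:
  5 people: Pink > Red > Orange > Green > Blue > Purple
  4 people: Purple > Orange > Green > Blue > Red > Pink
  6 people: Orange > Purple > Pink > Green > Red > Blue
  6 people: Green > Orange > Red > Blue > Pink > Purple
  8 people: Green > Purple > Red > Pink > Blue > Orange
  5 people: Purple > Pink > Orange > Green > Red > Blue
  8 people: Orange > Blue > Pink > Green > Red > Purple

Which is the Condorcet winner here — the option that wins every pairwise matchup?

Orange

Orange vs Blue: 34–8
Orange vs Green: 28–14
Orange vs Red: 29–13
Orange vs Purple: 25–17
Orange vs Pink: 24–18
Orange beats every other option.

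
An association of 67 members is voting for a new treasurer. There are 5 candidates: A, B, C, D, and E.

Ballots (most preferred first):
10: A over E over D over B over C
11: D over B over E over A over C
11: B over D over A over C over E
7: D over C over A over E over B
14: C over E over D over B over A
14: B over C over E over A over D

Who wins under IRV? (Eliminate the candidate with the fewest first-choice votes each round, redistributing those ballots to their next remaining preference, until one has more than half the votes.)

Round 1: A 10, B 25, C 14, D 18, E 0. E eliminated.
Round 2: A 10, B 25, C 14, D 18. A eliminated.
Round 3: B 25, C 14, D 28. C eliminated.
Round 4: B 25, D 42. D has a majority (≥34).

D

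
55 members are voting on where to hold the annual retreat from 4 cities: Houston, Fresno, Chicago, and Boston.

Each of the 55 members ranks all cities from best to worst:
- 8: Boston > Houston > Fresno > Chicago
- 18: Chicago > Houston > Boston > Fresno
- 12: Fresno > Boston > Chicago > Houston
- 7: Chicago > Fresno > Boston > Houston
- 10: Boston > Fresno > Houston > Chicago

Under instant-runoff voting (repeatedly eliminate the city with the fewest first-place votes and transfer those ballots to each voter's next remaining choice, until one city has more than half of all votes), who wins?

Boston

Round 1: Houston 0, Fresno 12, Chicago 25, Boston 18. Houston eliminated.
Round 2: Fresno 12, Chicago 25, Boston 18. Fresno eliminated.
Round 3: Chicago 25, Boston 30. Boston has a majority (≥28).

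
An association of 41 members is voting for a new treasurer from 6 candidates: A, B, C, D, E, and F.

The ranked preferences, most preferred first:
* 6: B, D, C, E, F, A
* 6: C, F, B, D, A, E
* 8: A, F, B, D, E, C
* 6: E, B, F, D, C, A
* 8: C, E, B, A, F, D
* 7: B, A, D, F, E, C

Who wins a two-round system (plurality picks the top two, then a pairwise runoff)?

Round 1 first-place votes: A 8, B 13, C 14, D 0, E 6, F 0. C and B advance.
Runoff: C is ranked above B on 14 ballots, B above C on 27.

B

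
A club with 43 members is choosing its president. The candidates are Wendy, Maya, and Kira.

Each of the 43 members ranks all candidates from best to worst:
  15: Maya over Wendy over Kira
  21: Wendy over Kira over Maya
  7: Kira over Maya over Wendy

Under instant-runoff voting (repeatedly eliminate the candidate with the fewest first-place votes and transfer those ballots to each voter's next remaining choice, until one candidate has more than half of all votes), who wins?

Round 1: Wendy 21, Maya 15, Kira 7. Kira eliminated.
Round 2: Wendy 21, Maya 22. Maya has a majority (≥22).

Maya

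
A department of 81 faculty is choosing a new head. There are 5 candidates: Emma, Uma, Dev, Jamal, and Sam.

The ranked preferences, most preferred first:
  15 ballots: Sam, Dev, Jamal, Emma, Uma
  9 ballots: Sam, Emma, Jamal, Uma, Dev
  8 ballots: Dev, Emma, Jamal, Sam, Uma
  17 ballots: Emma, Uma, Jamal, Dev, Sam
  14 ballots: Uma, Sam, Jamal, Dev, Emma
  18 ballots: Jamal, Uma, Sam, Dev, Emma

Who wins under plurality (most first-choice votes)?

Sam

First-place votes: Emma 17, Uma 14, Dev 8, Jamal 18, Sam 24.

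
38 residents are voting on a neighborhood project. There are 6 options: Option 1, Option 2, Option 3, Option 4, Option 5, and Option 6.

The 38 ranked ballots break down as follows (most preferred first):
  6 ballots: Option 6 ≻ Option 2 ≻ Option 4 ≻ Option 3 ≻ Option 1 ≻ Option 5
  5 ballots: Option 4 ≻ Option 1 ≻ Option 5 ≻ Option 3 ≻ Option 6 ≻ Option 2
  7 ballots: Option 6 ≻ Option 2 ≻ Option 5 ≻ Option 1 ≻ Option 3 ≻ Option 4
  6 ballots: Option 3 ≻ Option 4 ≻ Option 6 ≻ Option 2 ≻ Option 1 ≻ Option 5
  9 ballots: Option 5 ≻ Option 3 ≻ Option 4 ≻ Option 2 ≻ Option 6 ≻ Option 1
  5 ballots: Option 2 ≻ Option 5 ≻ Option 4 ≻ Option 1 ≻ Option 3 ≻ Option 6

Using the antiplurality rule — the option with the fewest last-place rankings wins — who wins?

Option 3

Last-place votes: Option 1 9, Option 2 5, Option 3 0, Option 4 7, Option 5 12, Option 6 5.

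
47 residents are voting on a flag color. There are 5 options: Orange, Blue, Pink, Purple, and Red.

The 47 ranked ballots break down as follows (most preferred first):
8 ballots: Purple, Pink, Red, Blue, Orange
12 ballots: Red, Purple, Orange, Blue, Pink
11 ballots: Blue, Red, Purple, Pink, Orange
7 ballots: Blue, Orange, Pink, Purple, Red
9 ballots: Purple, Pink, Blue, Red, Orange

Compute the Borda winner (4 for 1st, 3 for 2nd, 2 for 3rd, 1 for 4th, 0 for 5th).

Orange: 8×0 + 12×2 + 11×0 + 7×3 + 9×0 = 45
Blue: 8×1 + 12×1 + 11×4 + 7×4 + 9×2 = 110
Pink: 8×3 + 12×0 + 11×1 + 7×2 + 9×3 = 76
Purple: 8×4 + 12×3 + 11×2 + 7×1 + 9×4 = 133
Red: 8×2 + 12×4 + 11×3 + 7×0 + 9×1 = 106

Purple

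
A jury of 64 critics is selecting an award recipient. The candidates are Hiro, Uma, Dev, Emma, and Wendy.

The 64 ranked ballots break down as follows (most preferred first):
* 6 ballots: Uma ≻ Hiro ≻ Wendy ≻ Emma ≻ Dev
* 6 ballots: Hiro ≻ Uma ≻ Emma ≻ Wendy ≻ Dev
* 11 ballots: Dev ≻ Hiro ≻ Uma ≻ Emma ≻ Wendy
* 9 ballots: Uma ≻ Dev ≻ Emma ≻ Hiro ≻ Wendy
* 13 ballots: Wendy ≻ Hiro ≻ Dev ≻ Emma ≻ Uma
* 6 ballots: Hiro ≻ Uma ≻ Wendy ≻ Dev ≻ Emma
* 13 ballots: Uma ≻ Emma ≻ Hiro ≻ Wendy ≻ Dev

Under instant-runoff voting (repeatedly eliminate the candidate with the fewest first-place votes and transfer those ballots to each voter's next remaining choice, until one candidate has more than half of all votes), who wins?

Hiro

Round 1: Hiro 12, Uma 28, Dev 11, Emma 0, Wendy 13. Emma eliminated.
Round 2: Hiro 12, Uma 28, Dev 11, Wendy 13. Dev eliminated.
Round 3: Hiro 23, Uma 28, Wendy 13. Wendy eliminated.
Round 4: Hiro 36, Uma 28. Hiro has a majority (≥33).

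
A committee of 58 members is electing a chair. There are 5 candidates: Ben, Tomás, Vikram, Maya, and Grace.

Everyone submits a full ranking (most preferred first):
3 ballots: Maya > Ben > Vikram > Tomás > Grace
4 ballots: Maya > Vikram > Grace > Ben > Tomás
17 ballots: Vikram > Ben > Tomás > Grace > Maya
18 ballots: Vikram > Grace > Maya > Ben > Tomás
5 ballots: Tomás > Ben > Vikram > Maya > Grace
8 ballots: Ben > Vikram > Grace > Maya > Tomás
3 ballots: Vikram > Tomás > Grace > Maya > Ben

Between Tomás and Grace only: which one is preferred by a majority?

Grace

Tomás is ranked above Grace on 28 ballots; Grace above Tomás on 30.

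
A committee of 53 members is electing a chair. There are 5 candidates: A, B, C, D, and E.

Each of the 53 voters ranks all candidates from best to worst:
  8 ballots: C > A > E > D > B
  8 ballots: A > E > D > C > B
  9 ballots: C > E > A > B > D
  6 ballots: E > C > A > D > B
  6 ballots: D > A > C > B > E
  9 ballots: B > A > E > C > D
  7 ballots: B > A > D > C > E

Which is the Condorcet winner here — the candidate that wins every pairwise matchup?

A

A vs B: 37–16
A vs C: 30–23
A vs D: 47–6
A vs E: 38–15
A beats every other candidate.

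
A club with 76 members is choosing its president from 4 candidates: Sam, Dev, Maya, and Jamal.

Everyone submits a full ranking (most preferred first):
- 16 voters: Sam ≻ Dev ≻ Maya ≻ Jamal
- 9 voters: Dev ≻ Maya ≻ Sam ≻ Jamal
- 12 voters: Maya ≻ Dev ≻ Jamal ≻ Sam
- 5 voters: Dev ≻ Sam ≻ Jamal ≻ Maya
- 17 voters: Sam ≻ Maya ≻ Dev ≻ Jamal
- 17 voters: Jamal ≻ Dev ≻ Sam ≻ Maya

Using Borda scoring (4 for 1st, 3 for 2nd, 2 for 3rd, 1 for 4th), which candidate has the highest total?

Sam: 16×4 + 9×2 + 12×1 + 5×3 + 17×4 + 17×2 = 211
Dev: 16×3 + 9×4 + 12×3 + 5×4 + 17×2 + 17×3 = 225
Maya: 16×2 + 9×3 + 12×4 + 5×1 + 17×3 + 17×1 = 180
Jamal: 16×1 + 9×1 + 12×2 + 5×2 + 17×1 + 17×4 = 144

Dev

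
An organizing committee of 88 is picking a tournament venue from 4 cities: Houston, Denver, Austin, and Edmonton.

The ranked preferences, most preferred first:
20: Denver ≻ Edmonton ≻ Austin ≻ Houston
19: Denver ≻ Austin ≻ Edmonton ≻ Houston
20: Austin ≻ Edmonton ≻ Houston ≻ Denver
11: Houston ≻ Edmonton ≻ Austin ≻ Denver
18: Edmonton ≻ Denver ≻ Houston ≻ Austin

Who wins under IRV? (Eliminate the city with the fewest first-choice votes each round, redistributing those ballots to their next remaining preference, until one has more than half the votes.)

Edmonton

Round 1: Houston 11, Denver 39, Austin 20, Edmonton 18. Houston eliminated.
Round 2: Denver 39, Austin 20, Edmonton 29. Austin eliminated.
Round 3: Denver 39, Edmonton 49. Edmonton has a majority (≥45).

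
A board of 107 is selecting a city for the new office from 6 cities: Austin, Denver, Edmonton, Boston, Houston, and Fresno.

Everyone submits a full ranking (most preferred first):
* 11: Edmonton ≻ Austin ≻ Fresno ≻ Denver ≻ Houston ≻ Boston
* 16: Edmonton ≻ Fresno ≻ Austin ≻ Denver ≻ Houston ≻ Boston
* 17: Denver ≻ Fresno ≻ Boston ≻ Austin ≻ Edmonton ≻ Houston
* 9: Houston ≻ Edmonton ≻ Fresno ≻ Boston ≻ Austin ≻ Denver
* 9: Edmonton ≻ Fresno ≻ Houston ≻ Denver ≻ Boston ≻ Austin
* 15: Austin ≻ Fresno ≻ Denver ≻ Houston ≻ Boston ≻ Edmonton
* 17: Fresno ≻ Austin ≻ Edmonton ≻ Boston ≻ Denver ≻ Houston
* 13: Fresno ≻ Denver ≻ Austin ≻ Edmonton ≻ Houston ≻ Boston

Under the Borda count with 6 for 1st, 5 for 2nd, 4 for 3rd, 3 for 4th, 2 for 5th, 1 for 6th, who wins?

Austin: 11×5 + 16×4 + 17×3 + 9×2 + 9×1 + 15×6 + 17×5 + 13×4 = 424
Denver: 11×3 + 16×3 + 17×6 + 9×1 + 9×3 + 15×4 + 17×2 + 13×5 = 378
Edmonton: 11×6 + 16×6 + 17×2 + 9×5 + 9×6 + 15×1 + 17×4 + 13×3 = 417
Boston: 11×1 + 16×1 + 17×4 + 9×3 + 9×2 + 15×2 + 17×3 + 13×1 = 234
Houston: 11×2 + 16×2 + 17×1 + 9×6 + 9×4 + 15×3 + 17×1 + 13×2 = 249
Fresno: 11×4 + 16×5 + 17×5 + 9×4 + 9×5 + 15×5 + 17×6 + 13×6 = 545

Fresno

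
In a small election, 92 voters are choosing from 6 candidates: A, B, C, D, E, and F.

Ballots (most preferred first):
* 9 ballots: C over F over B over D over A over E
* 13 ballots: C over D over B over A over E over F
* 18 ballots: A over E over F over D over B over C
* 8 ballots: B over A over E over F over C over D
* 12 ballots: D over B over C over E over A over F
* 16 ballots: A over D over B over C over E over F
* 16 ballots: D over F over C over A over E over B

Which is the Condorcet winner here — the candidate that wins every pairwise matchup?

D

D vs A: 50–42
D vs B: 75–17
D vs C: 62–30
D vs E: 66–26
D vs F: 57–35
D beats every other candidate.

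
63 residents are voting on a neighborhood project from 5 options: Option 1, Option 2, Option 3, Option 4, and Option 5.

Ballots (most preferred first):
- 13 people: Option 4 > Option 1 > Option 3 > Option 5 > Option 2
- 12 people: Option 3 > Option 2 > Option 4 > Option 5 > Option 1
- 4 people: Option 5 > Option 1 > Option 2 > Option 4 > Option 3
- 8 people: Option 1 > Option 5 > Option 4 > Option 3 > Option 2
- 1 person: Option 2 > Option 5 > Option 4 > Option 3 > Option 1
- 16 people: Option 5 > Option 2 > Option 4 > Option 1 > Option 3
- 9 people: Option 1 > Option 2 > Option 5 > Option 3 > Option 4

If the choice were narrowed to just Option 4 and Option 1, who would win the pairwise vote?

Option 4

Option 4 is ranked above Option 1 on 42 ballots; Option 1 above Option 4 on 21.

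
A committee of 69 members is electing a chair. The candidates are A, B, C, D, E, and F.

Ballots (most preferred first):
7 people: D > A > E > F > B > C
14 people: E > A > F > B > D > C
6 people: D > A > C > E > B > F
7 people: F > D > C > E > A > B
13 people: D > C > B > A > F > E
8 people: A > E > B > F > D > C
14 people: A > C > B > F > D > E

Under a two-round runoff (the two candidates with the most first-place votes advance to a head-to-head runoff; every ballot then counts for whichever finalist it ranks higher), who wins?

Round 1 first-place votes: A 22, B 0, C 0, D 26, E 14, F 7. D and A advance.
Runoff: D is ranked above A on 33 ballots, A above D on 36.

A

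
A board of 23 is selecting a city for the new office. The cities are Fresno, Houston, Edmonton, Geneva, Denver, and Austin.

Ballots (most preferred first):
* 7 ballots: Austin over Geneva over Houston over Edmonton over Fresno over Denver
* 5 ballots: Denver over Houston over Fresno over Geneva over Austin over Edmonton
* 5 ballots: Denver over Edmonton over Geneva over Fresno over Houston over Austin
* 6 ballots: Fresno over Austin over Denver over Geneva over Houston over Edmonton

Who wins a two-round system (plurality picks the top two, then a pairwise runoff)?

Austin

Round 1 first-place votes: Fresno 6, Houston 0, Edmonton 0, Geneva 0, Denver 10, Austin 7. Denver and Austin advance.
Runoff: Denver is ranked above Austin on 10 ballots, Austin above Denver on 13.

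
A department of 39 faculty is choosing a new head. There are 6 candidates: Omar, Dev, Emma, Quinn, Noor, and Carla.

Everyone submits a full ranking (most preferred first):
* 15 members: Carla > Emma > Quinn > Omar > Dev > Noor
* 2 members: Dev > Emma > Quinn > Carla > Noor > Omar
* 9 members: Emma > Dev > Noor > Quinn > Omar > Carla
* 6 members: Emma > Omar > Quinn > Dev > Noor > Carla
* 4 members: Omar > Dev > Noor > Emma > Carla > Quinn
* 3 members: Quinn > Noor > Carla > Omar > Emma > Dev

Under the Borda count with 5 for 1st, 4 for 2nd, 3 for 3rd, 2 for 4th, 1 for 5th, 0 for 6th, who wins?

Emma

Omar: 15×2 + 2×0 + 9×1 + 6×4 + 4×5 + 3×2 = 89
Dev: 15×1 + 2×5 + 9×4 + 6×2 + 4×4 + 3×0 = 89
Emma: 15×4 + 2×4 + 9×5 + 6×5 + 4×2 + 3×1 = 154
Quinn: 15×3 + 2×3 + 9×2 + 6×3 + 4×0 + 3×5 = 102
Noor: 15×0 + 2×1 + 9×3 + 6×1 + 4×3 + 3×4 = 59
Carla: 15×5 + 2×2 + 9×0 + 6×0 + 4×1 + 3×3 = 92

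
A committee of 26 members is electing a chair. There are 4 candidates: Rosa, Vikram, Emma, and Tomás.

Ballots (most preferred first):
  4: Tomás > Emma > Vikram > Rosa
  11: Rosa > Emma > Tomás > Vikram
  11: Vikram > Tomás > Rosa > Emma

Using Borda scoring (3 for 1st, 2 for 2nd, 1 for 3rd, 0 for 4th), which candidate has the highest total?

Tomás

Rosa: 4×0 + 11×3 + 11×1 = 44
Vikram: 4×1 + 11×0 + 11×3 = 37
Emma: 4×2 + 11×2 + 11×0 = 30
Tomás: 4×3 + 11×1 + 11×2 = 45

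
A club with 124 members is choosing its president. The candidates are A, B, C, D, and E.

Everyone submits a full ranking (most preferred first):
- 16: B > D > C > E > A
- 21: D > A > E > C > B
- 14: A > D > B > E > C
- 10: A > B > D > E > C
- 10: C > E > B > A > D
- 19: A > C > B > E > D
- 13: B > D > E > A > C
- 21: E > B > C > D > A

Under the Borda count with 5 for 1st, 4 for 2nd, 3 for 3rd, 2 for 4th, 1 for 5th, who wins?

A: 16×1 + 21×4 + 14×5 + 10×5 + 10×2 + 19×5 + 13×2 + 21×1 = 382
B: 16×5 + 21×1 + 14×3 + 10×4 + 10×3 + 19×3 + 13×5 + 21×4 = 419
C: 16×3 + 21×2 + 14×1 + 10×1 + 10×5 + 19×4 + 13×1 + 21×3 = 316
D: 16×4 + 21×5 + 14×4 + 10×3 + 10×1 + 19×1 + 13×4 + 21×2 = 378
E: 16×2 + 21×3 + 14×2 + 10×2 + 10×4 + 19×2 + 13×3 + 21×5 = 365

B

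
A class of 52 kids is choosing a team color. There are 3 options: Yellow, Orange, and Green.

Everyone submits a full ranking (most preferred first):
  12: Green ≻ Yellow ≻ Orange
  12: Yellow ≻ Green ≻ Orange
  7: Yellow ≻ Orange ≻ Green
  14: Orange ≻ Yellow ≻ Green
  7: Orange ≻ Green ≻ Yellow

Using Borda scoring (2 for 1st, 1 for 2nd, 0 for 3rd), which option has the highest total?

Yellow

Yellow: 12×1 + 12×2 + 7×2 + 14×1 + 7×0 = 64
Orange: 12×0 + 12×0 + 7×1 + 14×2 + 7×2 = 49
Green: 12×2 + 12×1 + 7×0 + 14×0 + 7×1 = 43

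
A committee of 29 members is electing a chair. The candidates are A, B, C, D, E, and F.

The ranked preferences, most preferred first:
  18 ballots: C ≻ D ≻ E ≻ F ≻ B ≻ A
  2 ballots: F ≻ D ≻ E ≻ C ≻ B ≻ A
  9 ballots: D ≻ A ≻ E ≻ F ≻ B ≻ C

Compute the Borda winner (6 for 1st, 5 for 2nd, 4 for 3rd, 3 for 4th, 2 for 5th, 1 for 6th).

D

A: 18×1 + 2×1 + 9×5 = 65
B: 18×2 + 2×2 + 9×2 = 58
C: 18×6 + 2×3 + 9×1 = 123
D: 18×5 + 2×5 + 9×6 = 154
E: 18×4 + 2×4 + 9×4 = 116
F: 18×3 + 2×6 + 9×3 = 93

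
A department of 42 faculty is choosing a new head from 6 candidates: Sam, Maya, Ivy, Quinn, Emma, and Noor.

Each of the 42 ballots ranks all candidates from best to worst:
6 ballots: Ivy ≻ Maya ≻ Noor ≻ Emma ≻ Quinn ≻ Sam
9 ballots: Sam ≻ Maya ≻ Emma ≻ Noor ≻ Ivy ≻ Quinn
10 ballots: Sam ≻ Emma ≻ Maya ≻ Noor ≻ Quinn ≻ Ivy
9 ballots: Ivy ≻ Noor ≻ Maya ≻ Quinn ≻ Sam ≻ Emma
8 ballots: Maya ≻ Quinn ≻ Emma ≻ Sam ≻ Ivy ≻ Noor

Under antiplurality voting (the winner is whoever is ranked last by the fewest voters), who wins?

Maya

Last-place votes: Sam 6, Maya 0, Ivy 10, Quinn 9, Emma 9, Noor 8.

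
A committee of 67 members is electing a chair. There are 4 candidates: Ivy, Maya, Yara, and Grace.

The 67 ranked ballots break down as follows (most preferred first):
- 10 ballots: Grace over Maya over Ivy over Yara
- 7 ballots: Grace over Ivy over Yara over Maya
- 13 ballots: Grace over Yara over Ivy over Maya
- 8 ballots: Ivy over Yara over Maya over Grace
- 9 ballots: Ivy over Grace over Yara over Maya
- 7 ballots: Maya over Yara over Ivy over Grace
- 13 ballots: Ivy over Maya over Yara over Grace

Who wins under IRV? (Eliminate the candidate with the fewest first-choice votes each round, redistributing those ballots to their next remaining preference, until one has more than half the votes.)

Round 1: Ivy 30, Maya 7, Yara 0, Grace 30. Yara eliminated.
Round 2: Ivy 30, Maya 7, Grace 30. Maya eliminated.
Round 3: Ivy 37, Grace 30. Ivy has a majority (≥34).

Ivy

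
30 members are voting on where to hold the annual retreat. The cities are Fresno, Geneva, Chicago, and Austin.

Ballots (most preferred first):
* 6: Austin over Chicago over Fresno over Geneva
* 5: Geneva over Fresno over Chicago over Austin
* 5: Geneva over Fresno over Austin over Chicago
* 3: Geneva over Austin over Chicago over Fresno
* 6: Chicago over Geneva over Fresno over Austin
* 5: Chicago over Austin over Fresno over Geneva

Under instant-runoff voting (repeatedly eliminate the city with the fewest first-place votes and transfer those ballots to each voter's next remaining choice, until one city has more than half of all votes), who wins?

Chicago

Round 1: Fresno 0, Geneva 13, Chicago 11, Austin 6. Fresno eliminated.
Round 2: Geneva 13, Chicago 11, Austin 6. Austin eliminated.
Round 3: Geneva 13, Chicago 17. Chicago has a majority (≥16).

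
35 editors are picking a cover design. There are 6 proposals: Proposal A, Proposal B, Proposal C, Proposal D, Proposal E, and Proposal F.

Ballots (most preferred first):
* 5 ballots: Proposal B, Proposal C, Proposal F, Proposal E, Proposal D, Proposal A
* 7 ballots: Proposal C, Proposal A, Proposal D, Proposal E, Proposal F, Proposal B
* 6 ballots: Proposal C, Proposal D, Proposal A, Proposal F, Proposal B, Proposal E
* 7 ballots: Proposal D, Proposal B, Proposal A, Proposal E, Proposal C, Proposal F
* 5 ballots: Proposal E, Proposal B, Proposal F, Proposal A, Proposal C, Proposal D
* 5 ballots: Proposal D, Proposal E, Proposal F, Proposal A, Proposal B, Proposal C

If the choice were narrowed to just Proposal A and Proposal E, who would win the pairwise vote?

Proposal A is ranked above Proposal E on 20 ballots; Proposal E above Proposal A on 15.

Proposal A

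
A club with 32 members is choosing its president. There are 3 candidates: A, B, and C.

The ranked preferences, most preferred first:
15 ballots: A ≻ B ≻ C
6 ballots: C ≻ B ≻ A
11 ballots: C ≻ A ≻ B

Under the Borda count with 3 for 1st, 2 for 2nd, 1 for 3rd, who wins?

A

A: 15×3 + 6×1 + 11×2 = 73
B: 15×2 + 6×2 + 11×1 = 53
C: 15×1 + 6×3 + 11×3 = 66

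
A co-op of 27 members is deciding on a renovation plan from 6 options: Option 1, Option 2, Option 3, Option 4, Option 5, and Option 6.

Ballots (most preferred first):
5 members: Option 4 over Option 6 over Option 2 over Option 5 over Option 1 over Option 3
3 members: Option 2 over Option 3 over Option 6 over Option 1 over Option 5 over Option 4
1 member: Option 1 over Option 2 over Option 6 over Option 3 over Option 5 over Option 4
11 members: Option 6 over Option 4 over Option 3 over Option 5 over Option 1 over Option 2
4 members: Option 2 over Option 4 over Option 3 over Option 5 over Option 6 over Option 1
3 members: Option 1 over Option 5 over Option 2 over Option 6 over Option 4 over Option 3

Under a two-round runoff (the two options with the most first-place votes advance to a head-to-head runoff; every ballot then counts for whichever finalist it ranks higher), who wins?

Round 1 first-place votes: Option 1 4, Option 2 7, Option 3 0, Option 4 5, Option 5 0, Option 6 11. Option 6 and Option 2 advance.
Runoff: Option 6 is ranked above Option 2 on 16 ballots, Option 2 above Option 6 on 11.

Option 6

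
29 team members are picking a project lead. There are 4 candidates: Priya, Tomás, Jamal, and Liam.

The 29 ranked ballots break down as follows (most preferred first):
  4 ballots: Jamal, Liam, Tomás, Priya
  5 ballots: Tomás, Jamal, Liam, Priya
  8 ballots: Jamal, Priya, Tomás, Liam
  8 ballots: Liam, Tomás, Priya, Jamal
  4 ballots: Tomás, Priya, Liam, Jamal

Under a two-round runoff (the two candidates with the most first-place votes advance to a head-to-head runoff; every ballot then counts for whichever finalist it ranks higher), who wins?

Tomás

Round 1 first-place votes: Priya 0, Tomás 9, Jamal 12, Liam 8. Jamal and Tomás advance.
Runoff: Jamal is ranked above Tomás on 12 ballots, Tomás above Jamal on 17.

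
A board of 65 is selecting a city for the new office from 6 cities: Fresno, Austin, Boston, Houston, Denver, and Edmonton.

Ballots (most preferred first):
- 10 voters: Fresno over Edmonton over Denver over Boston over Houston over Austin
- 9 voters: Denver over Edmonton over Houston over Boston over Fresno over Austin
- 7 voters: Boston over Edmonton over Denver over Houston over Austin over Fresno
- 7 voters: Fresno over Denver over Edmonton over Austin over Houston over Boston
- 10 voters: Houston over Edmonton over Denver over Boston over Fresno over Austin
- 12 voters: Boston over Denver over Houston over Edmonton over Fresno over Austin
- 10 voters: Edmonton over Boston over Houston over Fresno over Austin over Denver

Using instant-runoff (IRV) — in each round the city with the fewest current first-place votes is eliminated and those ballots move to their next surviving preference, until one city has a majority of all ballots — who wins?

Round 1: Fresno 17, Austin 0, Boston 19, Houston 10, Denver 9, Edmonton 10. Austin eliminated.
Round 2: Fresno 17, Boston 19, Houston 10, Denver 9, Edmonton 10. Denver eliminated.
Round 3: Fresno 17, Boston 19, Houston 10, Edmonton 19. Houston eliminated.
Round 4: Fresno 17, Boston 19, Edmonton 29. Fresno eliminated.
Round 5: Boston 19, Edmonton 46. Edmonton has a majority (≥33).

Edmonton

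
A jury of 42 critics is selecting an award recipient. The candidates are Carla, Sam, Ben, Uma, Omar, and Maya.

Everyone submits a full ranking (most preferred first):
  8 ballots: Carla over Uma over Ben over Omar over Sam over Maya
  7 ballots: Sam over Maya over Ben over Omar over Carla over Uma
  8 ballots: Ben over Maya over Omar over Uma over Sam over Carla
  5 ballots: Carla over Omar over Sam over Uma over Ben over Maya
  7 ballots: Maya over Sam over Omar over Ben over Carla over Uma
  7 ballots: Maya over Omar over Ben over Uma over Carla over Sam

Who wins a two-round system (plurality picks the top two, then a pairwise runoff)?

Maya

Round 1 first-place votes: Carla 13, Sam 7, Ben 8, Uma 0, Omar 0, Maya 14. Maya and Carla advance.
Runoff: Maya is ranked above Carla on 29 ballots, Carla above Maya on 13.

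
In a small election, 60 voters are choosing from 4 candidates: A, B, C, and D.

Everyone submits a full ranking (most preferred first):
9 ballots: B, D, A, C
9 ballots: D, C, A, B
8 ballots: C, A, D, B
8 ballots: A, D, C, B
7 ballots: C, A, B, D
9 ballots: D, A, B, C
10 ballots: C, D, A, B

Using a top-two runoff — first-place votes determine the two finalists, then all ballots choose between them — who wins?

D

Round 1 first-place votes: A 8, B 9, C 25, D 18. C and D advance.
Runoff: C is ranked above D on 25 ballots, D above C on 35.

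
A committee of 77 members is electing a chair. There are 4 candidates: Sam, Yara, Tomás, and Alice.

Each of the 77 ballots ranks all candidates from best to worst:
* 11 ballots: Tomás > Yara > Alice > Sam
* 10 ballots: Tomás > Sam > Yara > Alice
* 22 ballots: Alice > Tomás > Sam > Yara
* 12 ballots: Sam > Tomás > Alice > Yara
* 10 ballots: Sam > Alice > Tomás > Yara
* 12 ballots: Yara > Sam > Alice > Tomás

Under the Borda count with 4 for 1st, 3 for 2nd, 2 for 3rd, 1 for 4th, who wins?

Tomás

Sam: 11×1 + 10×3 + 22×2 + 12×4 + 10×4 + 12×3 = 209
Yara: 11×3 + 10×2 + 22×1 + 12×1 + 10×1 + 12×4 = 145
Tomás: 11×4 + 10×4 + 22×3 + 12×3 + 10×2 + 12×1 = 218
Alice: 11×2 + 10×1 + 22×4 + 12×2 + 10×3 + 12×2 = 198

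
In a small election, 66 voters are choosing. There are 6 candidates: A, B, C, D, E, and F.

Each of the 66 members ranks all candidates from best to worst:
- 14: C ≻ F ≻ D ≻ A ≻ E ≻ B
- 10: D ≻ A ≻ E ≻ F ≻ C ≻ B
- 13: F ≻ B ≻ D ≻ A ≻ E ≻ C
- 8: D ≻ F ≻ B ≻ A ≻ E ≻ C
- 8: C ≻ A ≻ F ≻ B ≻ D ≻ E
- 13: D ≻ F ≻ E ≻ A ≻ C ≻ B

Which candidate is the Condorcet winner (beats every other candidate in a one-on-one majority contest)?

F vs A: 48–18
F vs B: 66–0
F vs C: 44–22
F vs D: 35–31
F vs E: 56–10
F beats every other candidate.

F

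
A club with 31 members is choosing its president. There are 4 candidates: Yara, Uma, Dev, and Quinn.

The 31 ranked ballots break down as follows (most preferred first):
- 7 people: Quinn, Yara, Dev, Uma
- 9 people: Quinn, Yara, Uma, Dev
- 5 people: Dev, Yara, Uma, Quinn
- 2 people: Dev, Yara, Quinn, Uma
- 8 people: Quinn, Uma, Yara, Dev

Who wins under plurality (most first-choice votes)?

Quinn

First-place votes: Yara 0, Uma 0, Dev 7, Quinn 24.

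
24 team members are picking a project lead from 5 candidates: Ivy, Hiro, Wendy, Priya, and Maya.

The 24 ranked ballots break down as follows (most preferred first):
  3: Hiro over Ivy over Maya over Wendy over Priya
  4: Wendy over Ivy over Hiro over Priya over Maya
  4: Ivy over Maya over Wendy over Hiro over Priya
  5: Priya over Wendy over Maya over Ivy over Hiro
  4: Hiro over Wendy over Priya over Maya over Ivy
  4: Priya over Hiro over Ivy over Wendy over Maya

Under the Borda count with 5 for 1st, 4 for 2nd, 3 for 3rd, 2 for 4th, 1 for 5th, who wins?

Ivy: 3×4 + 4×4 + 4×5 + 5×2 + 4×1 + 4×3 = 74
Hiro: 3×5 + 4×3 + 4×2 + 5×1 + 4×5 + 4×4 = 76
Wendy: 3×2 + 4×5 + 4×3 + 5×4 + 4×4 + 4×2 = 82
Priya: 3×1 + 4×2 + 4×1 + 5×5 + 4×3 + 4×5 = 72
Maya: 3×3 + 4×1 + 4×4 + 5×3 + 4×2 + 4×1 = 56

Wendy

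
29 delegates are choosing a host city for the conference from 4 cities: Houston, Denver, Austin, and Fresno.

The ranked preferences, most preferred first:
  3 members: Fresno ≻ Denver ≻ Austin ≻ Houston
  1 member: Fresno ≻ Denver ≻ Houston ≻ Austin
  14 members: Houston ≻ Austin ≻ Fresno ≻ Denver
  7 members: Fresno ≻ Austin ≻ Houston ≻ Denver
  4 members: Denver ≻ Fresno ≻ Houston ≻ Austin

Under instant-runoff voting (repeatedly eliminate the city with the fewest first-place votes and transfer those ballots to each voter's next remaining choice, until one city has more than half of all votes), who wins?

Fresno

Round 1: Houston 14, Denver 4, Austin 0, Fresno 11. Austin eliminated.
Round 2: Houston 14, Denver 4, Fresno 11. Denver eliminated.
Round 3: Houston 14, Fresno 15. Fresno has a majority (≥15).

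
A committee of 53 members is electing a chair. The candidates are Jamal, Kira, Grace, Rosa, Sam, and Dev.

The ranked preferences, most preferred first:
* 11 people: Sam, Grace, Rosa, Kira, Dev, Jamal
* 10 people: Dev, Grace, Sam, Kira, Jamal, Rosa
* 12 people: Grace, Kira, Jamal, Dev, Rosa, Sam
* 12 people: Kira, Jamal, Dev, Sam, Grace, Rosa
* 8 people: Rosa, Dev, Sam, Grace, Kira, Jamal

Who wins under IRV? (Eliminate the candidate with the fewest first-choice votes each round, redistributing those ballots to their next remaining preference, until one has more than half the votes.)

Round 1: Jamal 0, Kira 12, Grace 12, Rosa 8, Sam 11, Dev 10. Jamal eliminated.
Round 2: Kira 12, Grace 12, Rosa 8, Sam 11, Dev 10. Rosa eliminated.
Round 3: Kira 12, Grace 12, Sam 11, Dev 18. Sam eliminated.
Round 4: Kira 12, Grace 23, Dev 18. Kira eliminated.
Round 5: Grace 23, Dev 30. Dev has a majority (≥27).

Dev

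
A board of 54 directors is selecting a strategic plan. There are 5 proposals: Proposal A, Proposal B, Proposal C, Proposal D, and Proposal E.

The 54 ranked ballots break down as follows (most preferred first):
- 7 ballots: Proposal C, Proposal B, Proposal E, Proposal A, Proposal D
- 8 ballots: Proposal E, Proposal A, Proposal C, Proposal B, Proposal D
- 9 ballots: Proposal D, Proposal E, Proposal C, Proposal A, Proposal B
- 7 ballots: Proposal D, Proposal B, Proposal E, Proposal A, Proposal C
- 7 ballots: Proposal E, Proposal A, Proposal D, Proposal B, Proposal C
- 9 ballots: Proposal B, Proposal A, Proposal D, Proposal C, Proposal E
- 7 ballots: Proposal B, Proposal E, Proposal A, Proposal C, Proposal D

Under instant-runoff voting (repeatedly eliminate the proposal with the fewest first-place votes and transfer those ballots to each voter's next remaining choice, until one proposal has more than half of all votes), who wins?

Round 1: Proposal A 0, Proposal B 16, Proposal C 7, Proposal D 16, Proposal E 15. Proposal A eliminated.
Round 2: Proposal B 16, Proposal C 7, Proposal D 16, Proposal E 15. Proposal C eliminated.
Round 3: Proposal B 23, Proposal D 16, Proposal E 15. Proposal E eliminated.
Round 4: Proposal B 31, Proposal D 23. Proposal B has a majority (≥28).

Proposal B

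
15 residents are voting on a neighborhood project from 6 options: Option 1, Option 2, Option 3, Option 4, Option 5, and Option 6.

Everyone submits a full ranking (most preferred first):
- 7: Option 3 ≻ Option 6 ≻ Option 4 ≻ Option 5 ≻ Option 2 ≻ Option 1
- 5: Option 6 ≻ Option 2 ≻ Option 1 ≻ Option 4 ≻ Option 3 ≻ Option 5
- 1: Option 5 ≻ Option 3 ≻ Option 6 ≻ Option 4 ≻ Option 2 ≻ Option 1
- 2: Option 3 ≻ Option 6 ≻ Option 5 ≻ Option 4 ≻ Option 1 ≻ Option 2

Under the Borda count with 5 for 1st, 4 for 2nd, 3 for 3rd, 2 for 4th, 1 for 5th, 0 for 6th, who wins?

Option 1: 7×0 + 5×3 + 1×0 + 2×1 = 17
Option 2: 7×1 + 5×4 + 1×1 + 2×0 = 28
Option 3: 7×5 + 5×1 + 1×4 + 2×5 = 54
Option 4: 7×3 + 5×2 + 1×2 + 2×2 = 37
Option 5: 7×2 + 5×0 + 1×5 + 2×3 = 25
Option 6: 7×4 + 5×5 + 1×3 + 2×4 = 64

Option 6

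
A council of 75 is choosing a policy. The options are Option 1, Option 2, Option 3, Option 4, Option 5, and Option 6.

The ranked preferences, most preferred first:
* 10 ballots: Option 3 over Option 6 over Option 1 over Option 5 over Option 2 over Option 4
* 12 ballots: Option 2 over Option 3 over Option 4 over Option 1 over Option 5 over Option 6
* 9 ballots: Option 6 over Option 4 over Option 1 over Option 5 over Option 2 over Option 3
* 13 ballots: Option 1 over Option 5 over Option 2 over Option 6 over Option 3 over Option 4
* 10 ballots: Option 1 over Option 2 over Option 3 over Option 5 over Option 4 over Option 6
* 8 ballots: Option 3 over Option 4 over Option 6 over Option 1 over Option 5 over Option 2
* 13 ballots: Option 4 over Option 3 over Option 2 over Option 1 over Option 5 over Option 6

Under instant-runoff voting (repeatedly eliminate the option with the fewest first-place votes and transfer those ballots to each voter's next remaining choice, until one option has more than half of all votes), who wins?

Round 1: Option 1 23, Option 2 12, Option 3 18, Option 4 13, Option 5 0, Option 6 9. Option 5 eliminated.
Round 2: Option 1 23, Option 2 12, Option 3 18, Option 4 13, Option 6 9. Option 6 eliminated.
Round 3: Option 1 23, Option 2 12, Option 3 18, Option 4 22. Option 2 eliminated.
Round 4: Option 1 23, Option 3 30, Option 4 22. Option 4 eliminated.
Round 5: Option 1 32, Option 3 43. Option 3 has a majority (≥38).

Option 3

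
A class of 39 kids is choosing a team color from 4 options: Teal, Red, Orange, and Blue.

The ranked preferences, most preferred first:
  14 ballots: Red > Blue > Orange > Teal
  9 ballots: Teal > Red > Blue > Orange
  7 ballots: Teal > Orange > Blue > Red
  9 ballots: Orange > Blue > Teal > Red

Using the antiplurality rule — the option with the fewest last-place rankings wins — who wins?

Last-place votes: Teal 14, Red 16, Orange 9, Blue 0.

Blue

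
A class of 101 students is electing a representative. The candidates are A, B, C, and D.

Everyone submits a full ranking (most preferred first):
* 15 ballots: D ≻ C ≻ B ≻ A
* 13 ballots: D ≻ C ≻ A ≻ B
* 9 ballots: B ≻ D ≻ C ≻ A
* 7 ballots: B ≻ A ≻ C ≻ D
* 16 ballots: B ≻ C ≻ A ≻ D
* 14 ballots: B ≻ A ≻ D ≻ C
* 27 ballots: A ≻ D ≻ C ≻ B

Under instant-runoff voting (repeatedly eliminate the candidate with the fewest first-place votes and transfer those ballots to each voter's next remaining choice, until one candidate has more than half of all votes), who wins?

Round 1: A 27, B 46, C 0, D 28. C eliminated.
Round 2: A 27, B 46, D 28. A eliminated.
Round 3: B 46, D 55. D has a majority (≥51).

D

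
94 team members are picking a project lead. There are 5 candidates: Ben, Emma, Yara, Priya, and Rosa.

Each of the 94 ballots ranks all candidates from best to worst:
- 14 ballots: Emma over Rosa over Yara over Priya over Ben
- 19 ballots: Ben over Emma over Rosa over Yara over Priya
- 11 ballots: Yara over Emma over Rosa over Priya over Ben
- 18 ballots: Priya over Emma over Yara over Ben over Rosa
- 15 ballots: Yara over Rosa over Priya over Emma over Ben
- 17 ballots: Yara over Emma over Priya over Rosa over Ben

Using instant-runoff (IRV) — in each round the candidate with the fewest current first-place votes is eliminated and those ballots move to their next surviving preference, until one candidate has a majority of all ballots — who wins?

Round 1: Ben 19, Emma 14, Yara 43, Priya 18, Rosa 0. Rosa eliminated.
Round 2: Ben 19, Emma 14, Yara 43, Priya 18. Emma eliminated.
Round 3: Ben 19, Yara 57, Priya 18. Yara has a majority (≥48).

Yara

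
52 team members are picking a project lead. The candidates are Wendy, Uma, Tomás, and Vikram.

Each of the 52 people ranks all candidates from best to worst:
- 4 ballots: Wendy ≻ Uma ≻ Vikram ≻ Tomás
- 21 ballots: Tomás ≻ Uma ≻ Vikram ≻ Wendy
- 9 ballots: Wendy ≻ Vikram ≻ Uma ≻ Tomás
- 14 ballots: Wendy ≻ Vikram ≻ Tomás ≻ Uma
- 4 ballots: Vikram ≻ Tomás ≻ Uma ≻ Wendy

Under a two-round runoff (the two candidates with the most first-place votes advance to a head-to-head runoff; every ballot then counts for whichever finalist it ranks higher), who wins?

Wendy

Round 1 first-place votes: Wendy 27, Uma 0, Tomás 21, Vikram 4. Wendy and Tomás advance.
Runoff: Wendy is ranked above Tomás on 27 ballots, Tomás above Wendy on 25.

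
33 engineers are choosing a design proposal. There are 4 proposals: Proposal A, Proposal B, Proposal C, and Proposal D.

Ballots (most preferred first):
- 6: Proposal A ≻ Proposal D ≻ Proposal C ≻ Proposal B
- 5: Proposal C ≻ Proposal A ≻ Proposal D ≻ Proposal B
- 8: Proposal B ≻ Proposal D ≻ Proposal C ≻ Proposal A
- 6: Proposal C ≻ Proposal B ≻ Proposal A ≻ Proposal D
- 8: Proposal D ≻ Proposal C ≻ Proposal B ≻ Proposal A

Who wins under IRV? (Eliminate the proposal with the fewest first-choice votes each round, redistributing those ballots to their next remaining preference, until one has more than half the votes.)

Round 1: Proposal A 6, Proposal B 8, Proposal C 11, Proposal D 8. Proposal A eliminated.
Round 2: Proposal B 8, Proposal C 11, Proposal D 14. Proposal B eliminated.
Round 3: Proposal C 11, Proposal D 22. Proposal D has a majority (≥17).

Proposal D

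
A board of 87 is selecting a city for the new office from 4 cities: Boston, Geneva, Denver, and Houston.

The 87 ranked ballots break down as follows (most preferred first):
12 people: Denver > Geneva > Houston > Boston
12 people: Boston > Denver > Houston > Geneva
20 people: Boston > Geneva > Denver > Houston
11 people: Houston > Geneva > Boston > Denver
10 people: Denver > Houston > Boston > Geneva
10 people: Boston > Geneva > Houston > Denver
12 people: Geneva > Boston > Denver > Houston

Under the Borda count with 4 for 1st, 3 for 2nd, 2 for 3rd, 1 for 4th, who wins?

Boston: 12×1 + 12×4 + 20×4 + 11×2 + 10×2 + 10×4 + 12×3 = 258
Geneva: 12×3 + 12×1 + 20×3 + 11×3 + 10×1 + 10×3 + 12×4 = 229
Denver: 12×4 + 12×3 + 20×2 + 11×1 + 10×4 + 10×1 + 12×2 = 209
Houston: 12×2 + 12×2 + 20×1 + 11×4 + 10×3 + 10×2 + 12×1 = 174

Boston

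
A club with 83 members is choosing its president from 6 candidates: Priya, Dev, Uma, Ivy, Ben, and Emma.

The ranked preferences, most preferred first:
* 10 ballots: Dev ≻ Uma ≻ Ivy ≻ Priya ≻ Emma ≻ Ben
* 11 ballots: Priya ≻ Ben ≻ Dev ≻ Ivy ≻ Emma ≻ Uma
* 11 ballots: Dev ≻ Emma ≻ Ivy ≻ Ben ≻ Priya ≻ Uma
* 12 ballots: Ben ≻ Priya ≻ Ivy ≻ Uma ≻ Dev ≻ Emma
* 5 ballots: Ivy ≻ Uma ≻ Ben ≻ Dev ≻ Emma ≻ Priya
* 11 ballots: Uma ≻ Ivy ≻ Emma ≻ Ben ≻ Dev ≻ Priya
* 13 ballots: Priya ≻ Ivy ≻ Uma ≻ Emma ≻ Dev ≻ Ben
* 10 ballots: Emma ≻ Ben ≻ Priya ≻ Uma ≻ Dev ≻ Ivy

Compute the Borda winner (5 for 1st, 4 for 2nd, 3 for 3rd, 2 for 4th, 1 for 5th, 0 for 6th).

Priya: 10×2 + 11×5 + 11×1 + 12×4 + 5×0 + 11×0 + 13×5 + 10×3 = 229
Dev: 10×5 + 11×3 + 11×5 + 12×1 + 5×2 + 11×1 + 13×1 + 10×1 = 194
Uma: 10×4 + 11×0 + 11×0 + 12×2 + 5×4 + 11×5 + 13×3 + 10×2 = 198
Ivy: 10×3 + 11×2 + 11×3 + 12×3 + 5×5 + 11×4 + 13×4 + 10×0 = 242
Ben: 10×0 + 11×4 + 11×2 + 12×5 + 5×3 + 11×2 + 13×0 + 10×4 = 203
Emma: 10×1 + 11×1 + 11×4 + 12×0 + 5×1 + 11×3 + 13×2 + 10×5 = 179

Ivy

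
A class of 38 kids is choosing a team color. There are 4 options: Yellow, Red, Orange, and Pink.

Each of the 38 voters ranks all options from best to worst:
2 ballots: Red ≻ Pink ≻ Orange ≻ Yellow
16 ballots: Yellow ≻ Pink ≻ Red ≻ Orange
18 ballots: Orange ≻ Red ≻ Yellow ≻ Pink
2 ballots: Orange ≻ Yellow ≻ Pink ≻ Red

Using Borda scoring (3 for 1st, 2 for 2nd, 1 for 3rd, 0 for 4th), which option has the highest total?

Yellow

Yellow: 2×0 + 16×3 + 18×1 + 2×2 = 70
Red: 2×3 + 16×1 + 18×2 + 2×0 = 58
Orange: 2×1 + 16×0 + 18×3 + 2×3 = 62
Pink: 2×2 + 16×2 + 18×0 + 2×1 = 38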